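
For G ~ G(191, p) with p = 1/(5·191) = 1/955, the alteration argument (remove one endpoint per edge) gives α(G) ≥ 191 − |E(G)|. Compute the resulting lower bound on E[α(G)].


E[|E(G)|] = C(191, 2)·p = 18145 · (1/955) = 19.
E[α(G)] ≥ n − E[|E(G)|] = 191 − 19 = 172.
Numerically: ≈ 172.0000.
(This is only a lower bound; the true E[α(G)] may be larger.)

E[α(G)] ≥ 172 ≈ 172.0000.


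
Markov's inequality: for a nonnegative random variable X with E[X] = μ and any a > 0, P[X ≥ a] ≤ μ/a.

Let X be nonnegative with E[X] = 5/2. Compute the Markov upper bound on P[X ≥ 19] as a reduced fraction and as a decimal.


μ = E[X] = 5/2, a = 19.
Markov: P[X ≥ 19] ≤ μ/a = (5/2)/19 = 5/38.
Numerically: ≈ 0.132.
(Since a = 19 > μ = 2.500, the bound 5/38 is < 1 and informative.)

P[X ≥ 19] ≤ 5/38 ≈ 0.132.


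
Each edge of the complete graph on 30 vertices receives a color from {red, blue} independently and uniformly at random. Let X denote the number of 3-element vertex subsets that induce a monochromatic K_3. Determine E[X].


Let X = Σ_S X_S over the C(30, 3) = 4060 subsets S of size 3, where X_S = 1 if the K_3 on S is monochromatic.
For a fixed S, the K_3 on S has C(3, 2) = 3 edges. P[all 3 edges red] = (1/2)^3, and likewise for blue, so P[monochromatic] = 2·(1/2)^3 = 2^{1 − 3} = 1/4.
By linearity of expectation: E[X] = C(30, 3) · 2^{1 − 3} = 4060 · 1/4 = 1015.
Numerically: E[X] ≈ 1015.00000.

E[X] = C(30,3)·2^(1−C(3,2)) = 1015 ≈ 1015.00000.


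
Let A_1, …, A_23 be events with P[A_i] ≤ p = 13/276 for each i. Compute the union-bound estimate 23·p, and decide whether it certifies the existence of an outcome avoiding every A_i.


Union bound: P[∪_{i=1}^{23} A_i] ≤ Σ_i P[A_i] ≤ 23·p = 23·(13/276) = 13/12.
Numerically: 13/12 ≈ 1.083333.
Is 13/12 < 1? NO.
Since the bound 13/12 is ≥ 1, the union bound is uninformative here; it does NOT by itself certify existence.

23·p = 13/12 ≈ 1.083333; existence NOT certified by the union bound.


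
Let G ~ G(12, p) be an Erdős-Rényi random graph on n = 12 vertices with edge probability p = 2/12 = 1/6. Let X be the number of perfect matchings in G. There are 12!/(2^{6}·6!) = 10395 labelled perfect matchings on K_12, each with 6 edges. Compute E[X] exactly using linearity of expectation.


K_12 has 12!/(2^{6}·6!) = 10395 labelled perfect matchings.
For each such perfect matching H, let X_H = 1 if all 6 edges of H are present in G. Then P[X_H = 1] = p^{6} = (1/6)^{6} = 1/46656.
By linearity: E[X] = Σ_H E[X_H] = 10395 · p^{6} = 10395 · 1/46656 = 385/1728.
Numerically: E[X] ≈ 0.2228.

E[X] = 10395 · (1/6)^{6} = 385/1728 ≈ 0.2228.


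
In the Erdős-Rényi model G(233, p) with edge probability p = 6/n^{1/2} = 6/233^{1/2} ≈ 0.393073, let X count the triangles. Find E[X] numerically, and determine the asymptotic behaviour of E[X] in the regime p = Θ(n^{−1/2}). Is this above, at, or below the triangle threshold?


Number of potential triangles: C(233, 3) = 2081156.
Each occurs with probability p³ ≈ (0.393073)³ ≈ 6.07323197e-02.
By linearity: E[X] = C(233, 3)·p³ ≈ 2081156 · 6.07323197e-02 ≈ 126393.431563.
Since α = 1/2 < 1, p = c/n^{1/2} ≫ 1/n is above the triangle threshold p ~ 1/n. Asymptotically E[X] ~ (c³/6)·n^{3(1−α)} = (6³/6)·n^{1.5} → ∞; triangles are abundant w.h.p.

E[X] ≈ 126393.431563; in regime p = Θ(1/n^{1/2}) E[X] diverges (above the triangle threshold p ~ 1/n).


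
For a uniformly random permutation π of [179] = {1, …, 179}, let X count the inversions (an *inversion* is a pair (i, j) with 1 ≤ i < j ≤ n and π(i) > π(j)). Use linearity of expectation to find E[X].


Write X = Σ X_I over the C(179, 2) = 15931 pairs i < j, with X_I the indicator of one inversion.
There are 15931 indicators.
For each fixed pair i < j, the values π(i) and π(j) are two distinct elements of {1, …, 179} in uniformly random order; by symmetry P[π(i) > π(j)] = 1/2.
By linearity: E[X] = 15931 · (1/2) = C(179, 2) · (1/2) = 15931/2 = 15931/2 ≈ 7965.500000.

E[X] = 15931/2 = 7965.500000.


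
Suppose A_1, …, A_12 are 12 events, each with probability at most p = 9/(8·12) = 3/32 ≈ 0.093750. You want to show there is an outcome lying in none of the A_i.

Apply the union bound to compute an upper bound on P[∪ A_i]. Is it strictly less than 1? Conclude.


Union bound: P[∪_{i=1}^{12} A_i] ≤ Σ_i P[A_i] ≤ 12·p = 12·(3/32) = 9/8.
Numerically: 9/8 ≈ 1.125000.
Is 9/8 < 1? NO.
Since the bound 9/8 is ≥ 1, the union bound is uninformative here; it does NOT by itself certify existence.

12·p = 9/8 ≈ 1.125000; existence NOT certified by the union bound.


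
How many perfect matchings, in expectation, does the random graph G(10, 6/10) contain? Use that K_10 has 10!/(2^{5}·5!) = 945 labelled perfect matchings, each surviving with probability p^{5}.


K_10 has 10!/(2^{5}·5!) = 945 labelled perfect matchings.
For each such perfect matching H, let X_H = 1 if all 5 edges of H are present in G. Then P[X_H = 1] = p^{5} = (3/5)^{5} = 243/3125.
By linearity: E[X] = Σ_H E[X_H] = 945 · p^{5} = 945 · 243/3125 = 45927/625.
Numerically: E[X] ≈ 73.4832.

E[X] = 945 · (3/5)^{5} = 45927/625 ≈ 73.4832.


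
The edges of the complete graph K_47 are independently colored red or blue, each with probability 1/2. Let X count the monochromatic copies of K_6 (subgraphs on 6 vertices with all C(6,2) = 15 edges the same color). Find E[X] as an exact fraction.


Let X = Σ_S X_S over the C(47, 6) = 10737573 subsets S of size 6, where X_S = 1 if the K_6 on S is monochromatic.
For a fixed S, the K_6 on S has C(6, 2) = 15 edges. P[all 15 edges red] = (1/2)^15, and likewise for blue, so P[monochromatic] = 2·(1/2)^15 = 2^{1 − 15} = 1/16384.
By linearity: E[X] = C(47, 6) · 2^{1 − 15} = 10737573 · 1/16384 = 10737573/16384.
Numerically: E[X] ≈ 655.3694.

E[X] = C(47,6)·2^(1−C(6,2)) = 10737573/16384 ≈ 655.3694.


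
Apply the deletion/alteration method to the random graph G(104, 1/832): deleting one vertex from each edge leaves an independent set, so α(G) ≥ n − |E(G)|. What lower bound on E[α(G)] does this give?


E[|E(G)|] = C(104, 2)·p = 5356 · (1/832) = 103/16.
E[α(G)] ≥ n − E[|E(G)|] = 104 − 103/16 = 1561/16.
Numerically: ≈ 97.562.
(This is only a lower bound; the true E[α(G)] may be larger.)

E[α(G)] ≥ 1561/16 ≈ 97.562.


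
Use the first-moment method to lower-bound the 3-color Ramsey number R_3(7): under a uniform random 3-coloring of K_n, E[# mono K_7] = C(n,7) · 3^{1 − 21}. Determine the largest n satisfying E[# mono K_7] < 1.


We need C(n, 7) · 3^{1 − 21} < 1, i.e. C(n, 7) < 3^{21 − 1} = 3486784401.
Check values of n near the boundary:
  n = 75: C(75, 7) = 1984829850; 1984829850 < 3486784401? YES
  n = 76: C(76, 7) = 2186189400; 2186189400 < 3486784401? YES
  n = 77: C(77, 7) = 2404808340; 2404808340 < 3486784401? YES
  n = 78: C(78, 7) = 2641902120; 2641902120 < 3486784401? YES
  n = 79: C(79, 7) = 2898753715; 2898753715 < 3486784401? YES
  n = 80: C(80, 7) = 3176716400; 3176716400 < 3486784401? YES
  n = 81: C(81, 7) = 3477216600; 3477216600 < 3486784401? YES
  n = 82: C(82, 7) = 3801756816; 3801756816 < 3486784401? NO
  n = 83: C(83, 7) = 4151918628; 4151918628 < 3486784401? NO
The largest n with C(n, 7) < 3486784401 is n = 81 (where E[X] = 42928600/43046721 ≈ 0.997). Hence R_3(7) > 81, i.e. R_3(7) ≥ 82.

Largest n = 81; hence R_3(7) > 81.


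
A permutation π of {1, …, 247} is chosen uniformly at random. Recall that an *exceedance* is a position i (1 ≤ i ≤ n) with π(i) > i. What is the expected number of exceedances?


Write X = Σ_{i=1}^{247} X_i, where X_i = 1_{π(i) > i}.
For each fixed i, π(i) is uniform over {1, …, 247} (marginal of a uniform permutation), so P[π(i) > i] = (n − i)/n. Summing: Σ_{i=1}^{247} (n − i)/n = (0 + 1 + … + 246)/247 = 247(247 − 1)/(2·247) = (247 − 1)/2.
Hence E[X] = Σ_{i=1}^{247} (247 − i)/247 = 123 ≈ 123.000000.

E[X] = 123 = 123.000000.


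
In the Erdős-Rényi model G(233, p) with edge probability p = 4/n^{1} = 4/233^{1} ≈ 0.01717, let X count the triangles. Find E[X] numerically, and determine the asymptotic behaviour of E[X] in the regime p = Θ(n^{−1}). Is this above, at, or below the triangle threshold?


Number of potential triangles: C(233, 3) = 2081156.
Each occurs with probability p³ ≈ (0.01717)³ ≈ 5.059554e-06.
By linearity: E[X] = C(233, 3)·p³ ≈ 2081156 · 5.059554e-06 ≈ 10.5297.
Here α = 1, so p = 4/n is exactly at the triangle threshold p ~ 1/n. Asymptotically E[X] → c³/6 = 4³/6 = 32/3 ≈ 10.6667, a bounded constant. In this regime the triangle count is asymptotically Poisson(c³/6).

E[X] ≈ 10.5297; in regime p = Θ(1/n^{1}) E[X] stays bounded (at the triangle threshold p ~ 1/n).


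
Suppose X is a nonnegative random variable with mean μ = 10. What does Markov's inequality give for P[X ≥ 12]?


μ = E[X] = 10, a = 12.
Markov: P[X ≥ 12] ≤ μ/a = (10)/12 = 5/6.
Numerically: ≈ 0.83333.
(Since a = 12 > μ = 10.00000, the bound 5/6 is < 1 and informative.)

P[X ≥ 12] ≤ 5/6 ≈ 0.83333.


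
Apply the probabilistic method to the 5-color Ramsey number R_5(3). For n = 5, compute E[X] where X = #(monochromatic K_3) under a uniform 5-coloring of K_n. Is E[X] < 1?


E[X] = C(5, 3) · 5^{1 − 3} = 10 · 5^{−2} = 10/25.
As a reduced fraction: E[X] = 2/5 ≈ 0.40000.
Is E[X] < 1? YES.
Since E[X] < 1, there exists a 5-coloring of K_{5} with no monochromatic K_3; hence R_5(3) > 5.

E[X] = 2/5 ≈ 0.40000; E[X] < 1, so R_5(3) > 5.


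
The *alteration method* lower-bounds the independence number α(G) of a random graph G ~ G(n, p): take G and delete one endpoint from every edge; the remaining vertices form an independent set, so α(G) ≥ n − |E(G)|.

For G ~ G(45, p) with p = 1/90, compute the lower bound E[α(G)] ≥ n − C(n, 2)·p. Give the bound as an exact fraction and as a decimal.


E[|E(G)|] = C(45, 2)·p = 990 · (1/90) = 11.
E[α(G)] ≥ n − E[|E(G)|] = 45 − 11 = 34.
Numerically: ≈ 34.000000.
(This is only a lower bound; the true E[α(G)] may be larger.)

E[α(G)] ≥ 34 ≈ 34.000000.


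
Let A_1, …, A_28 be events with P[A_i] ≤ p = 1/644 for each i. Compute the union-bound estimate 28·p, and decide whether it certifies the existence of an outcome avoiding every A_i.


Union bound: P[∪_{i=1}^{28} A_i] ≤ Σ_i P[A_i] ≤ 28·p = 28·(1/644) = 1/23.
Numerically: 1/23 ≈ 0.0435.
Is 1/23 < 1? YES.
Since P[∪ A_i] ≤ 1/23 < 1, the complement has P[∩ A_i^c] ≥ 1 − 1/23 = 22/23 > 0, so some outcome avoids every A_i.

28·p = 1/23 ≈ 0.0435; existence CERTIFIED by the union bound.


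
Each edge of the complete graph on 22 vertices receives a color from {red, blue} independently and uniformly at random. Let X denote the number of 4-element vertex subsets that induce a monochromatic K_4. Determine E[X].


Let X = Σ_S X_S over the C(22, 4) = 7315 subsets S of size 4, where X_S = 1 if the K_4 on S is monochromatic.
For a fixed S, the K_4 on S has C(4, 2) = 6 edges. P[all 6 edges red] = (1/2)^6, and likewise for blue, so P[monochromatic] = 2·(1/2)^6 = 2^{1 − 6} = 1/32.
Summing: E[X] = C(22, 4) · 2^{1 − 6} = 7315 · 1/32 = 7315/32.
Numerically: E[X] ≈ 228.5938.

E[X] = C(22,4)·2^(1−C(4,2)) = 7315/32 ≈ 228.5938.


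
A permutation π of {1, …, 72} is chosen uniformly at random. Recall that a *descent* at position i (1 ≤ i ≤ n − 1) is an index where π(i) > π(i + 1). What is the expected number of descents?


Write X = Σ X_I over i = 1, …, 71, with X_I the indicator of one descent.
There are 71 indicators.
For each fixed i, the pair (π(i), π(i+1)) is a uniformly random ordered pair of distinct values from {1, …, 72}; by symmetry P[π(i) > π(i+1)] = 1/2.
By linearity: E[X] = 71 · (1/2) = (72 − 1) · (1/2) = 71/2 ≈ 35.50000.

E[X] = 71/2 = 35.50000.


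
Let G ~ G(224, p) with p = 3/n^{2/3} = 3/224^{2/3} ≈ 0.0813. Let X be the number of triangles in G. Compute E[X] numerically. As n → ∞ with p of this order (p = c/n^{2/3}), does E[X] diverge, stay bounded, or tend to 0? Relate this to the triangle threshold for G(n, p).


Number of potential triangles: C(224, 3) = 1848224.
Each occurs with probability p³ ≈ (0.0813)³ ≈ 5.38106e-04.
By linearity: E[X] = C(224, 3)·p³ ≈ 1848224 · 5.38106e-04 ≈ 994.540.
Since α = 2/3 < 1, p = c/n^{2/3} ≫ 1/n is above the triangle threshold p ~ 1/n. Asymptotically E[X] ~ (c³/6)·n^{3(1−α)} = (3³/6)·n^{1} → ∞; triangles are abundant w.h.p.

E[X] ≈ 994.540; in regime p = Θ(1/n^{2/3}) E[X] diverges (above the triangle threshold p ~ 1/n).


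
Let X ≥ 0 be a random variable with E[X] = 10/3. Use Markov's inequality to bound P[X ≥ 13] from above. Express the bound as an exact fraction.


μ = E[X] = 10/3, a = 13.
Markov: P[X ≥ 13] ≤ μ/a = (10/3)/13 = 10/39.
Numerically: ≈ 0.25641.
(Since a = 13 > μ = 3.33333, the bound 10/39 is < 1 and informative.)

P[X ≥ 13] ≤ 10/39 ≈ 0.25641.


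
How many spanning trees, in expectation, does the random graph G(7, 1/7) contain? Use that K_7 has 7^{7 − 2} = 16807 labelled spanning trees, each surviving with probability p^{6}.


K_7 has 7^{7 − 2} = 16807 labelled spanning trees.
For each such spanning tree H, let X_H = 1 if all 6 edges of H are present in G. Then P[X_H = 1] = p^{6} = (1/7)^{6} = 1/117649.
Summing the indicators: E[X] = Σ_H E[X_H] = 16807 · p^{6} = 16807 · 1/117649 = 1/7.
Numerically: E[X] ≈ 0.14286.

E[X] = 16807 · (1/7)^{6} = 1/7 ≈ 0.14286.


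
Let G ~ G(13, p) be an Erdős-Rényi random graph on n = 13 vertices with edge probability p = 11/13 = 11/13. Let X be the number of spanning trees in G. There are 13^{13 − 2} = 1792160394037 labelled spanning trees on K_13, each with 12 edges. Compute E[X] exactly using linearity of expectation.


K_13 has 13^{13 − 2} = 1792160394037 labelled spanning trees.
For each such spanning tree H, let X_H = 1 if all 12 edges of H are present in G. Then P[X_H = 1] = p^{12} = (11/13)^{12} = 3138428376721/23298085122481.
Summing the indicators: E[X] = Σ_H E[X_H] = 1792160394037 · p^{12} = 1792160394037 · 3138428376721/23298085122481 = 3138428376721/13.
Numerically: E[X] ≈ 2.41418e+11.

E[X] = 1792160394037 · (11/13)^{12} = 3138428376721/13 ≈ 2.41418e+11.


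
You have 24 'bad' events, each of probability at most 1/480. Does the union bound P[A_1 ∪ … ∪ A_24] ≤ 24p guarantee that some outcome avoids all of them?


Union bound: P[∪_{i=1}^{24} A_i] ≤ Σ_i P[A_i] ≤ 24·p = 24·(1/480) = 1/20.
Numerically: 1/20 ≈ 0.0500000.
Is 1/20 < 1? YES.
Since P[∪ A_i] ≤ 1/20 < 1, the complement has P[∩ A_i^c] ≥ 1 − 1/20 = 19/20 > 0, so some outcome avoids every A_i.

24·p = 1/20 ≈ 0.0500000; existence CERTIFIED by the union bound.


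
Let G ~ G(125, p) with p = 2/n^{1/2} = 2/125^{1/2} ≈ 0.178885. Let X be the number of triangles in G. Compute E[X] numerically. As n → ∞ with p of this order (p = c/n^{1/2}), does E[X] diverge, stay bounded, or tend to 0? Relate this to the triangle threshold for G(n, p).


Number of potential triangles: C(125, 3) = 317750.
Each occurs with probability p³ ≈ (0.178885)³ ≈ 5.72433402e-03.
By linearity: E[X] = C(125, 3)·p³ ≈ 317750 · 5.72433402e-03 ≈ 1818.907136.
Since α = 1/2 < 1, p = c/n^{1/2} ≫ 1/n is above the triangle threshold p ~ 1/n. Asymptotically E[X] ~ (c³/6)·n^{3(1−α)} = (2³/6)·n^{1.5} → ∞; triangles are abundant w.h.p.

E[X] ≈ 1818.907136; in regime p = Θ(1/n^{1/2}) E[X] diverges (above the triangle threshold p ~ 1/n).


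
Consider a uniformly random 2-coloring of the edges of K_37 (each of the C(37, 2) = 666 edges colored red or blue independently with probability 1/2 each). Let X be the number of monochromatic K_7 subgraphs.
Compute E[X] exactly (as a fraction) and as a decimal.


Let X = Σ_S X_S over the C(37, 7) = 10295472 subsets S of size 7, where X_S = 1 if the K_7 on S is monochromatic.
For a fixed S, the K_7 on S has C(7, 2) = 21 edges. P[all 21 edges red] = (1/2)^21, and likewise for blue, so P[monochromatic] = 2·(1/2)^21 = 2^{1 − 21} = 1/1048576.
By linearity of expectation: E[X] = C(37, 7) · 2^{1 − 21} = 10295472 · 1/1048576 = 643467/65536.
Numerically: E[X] ≈ 9.8185.

E[X] = C(37,7)·2^(1−C(7,2)) = 643467/65536 ≈ 9.8185.


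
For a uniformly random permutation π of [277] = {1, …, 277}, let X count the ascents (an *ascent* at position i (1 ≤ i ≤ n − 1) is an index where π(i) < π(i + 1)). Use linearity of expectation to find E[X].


Write X = Σ X_I over i = 1, …, 276, with X_I the indicator of one ascent.
There are 276 indicators.
For each fixed i, the pair (π(i), π(i+1)) is a uniformly random ordered pair of distinct values from {1, …, 277}; by symmetry P[π(i) < π(i+1)] = 1/2.
By linearity: E[X] = 276 · (1/2) = (277 − 1) · (1/2) = 138 ≈ 138.00000.

E[X] = 138 = 138.00000.


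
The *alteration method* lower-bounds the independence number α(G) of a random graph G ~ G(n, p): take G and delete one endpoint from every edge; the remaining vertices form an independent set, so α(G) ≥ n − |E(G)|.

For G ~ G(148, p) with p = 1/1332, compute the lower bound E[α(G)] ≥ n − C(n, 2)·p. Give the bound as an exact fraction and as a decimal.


E[|E(G)|] = C(148, 2)·p = 10878 · (1/1332) = 49/6.
E[α(G)] ≥ n − E[|E(G)|] = 148 − 49/6 = 839/6.
Numerically: ≈ 139.83333.
(This is only a lower bound; the true E[α(G)] may be larger.)

E[α(G)] ≥ 839/6 ≈ 139.83333.


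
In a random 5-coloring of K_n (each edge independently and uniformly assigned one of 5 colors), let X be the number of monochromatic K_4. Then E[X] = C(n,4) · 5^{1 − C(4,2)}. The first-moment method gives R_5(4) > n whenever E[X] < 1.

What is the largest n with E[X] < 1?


We need C(n, 4) · 5^{1 − 6} < 1, i.e. C(n, 4) < 5^{6 − 1} = 3125.
Check values of n near the boundary:
  n = 14: C(14, 4) = 1001; 1001 < 3125? YES
  n = 15: C(15, 4) = 1365; 1365 < 3125? YES
  n = 16: C(16, 4) = 1820; 1820 < 3125? YES
  n = 17: C(17, 4) = 2380; 2380 < 3125? YES
  n = 18: C(18, 4) = 3060; 3060 < 3125? YES
  n = 19: C(19, 4) = 3876; 3876 < 3125? NO
The largest n with C(n, 4) < 3125 is n = 18 (where E[X] = 612/625 ≈ 0.979200). Hence R_5(4) > 18, i.e. R_5(4) ≥ 19.

Largest n = 18; hence R_5(4) > 18.


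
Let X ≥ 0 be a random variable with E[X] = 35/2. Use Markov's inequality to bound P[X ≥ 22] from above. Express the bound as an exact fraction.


μ = E[X] = 35/2, a = 22.
Markov: P[X ≥ 22] ≤ μ/a = (35/2)/22 = 35/44.
Numerically: ≈ 0.79545.
(Since a = 22 > μ = 17.50000, the bound 35/44 is < 1 and informative.)

P[X ≥ 22] ≤ 35/44 ≈ 0.79545.


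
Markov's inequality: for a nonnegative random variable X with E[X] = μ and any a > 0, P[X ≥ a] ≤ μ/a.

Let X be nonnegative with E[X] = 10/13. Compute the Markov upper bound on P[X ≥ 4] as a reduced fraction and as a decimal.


μ = E[X] = 10/13, a = 4.
Markov: P[X ≥ 4] ≤ μ/a = (10/13)/4 = 5/26.
Numerically: ≈ 0.192308.
(Since a = 4 > μ = 0.769231, the bound 5/26 is < 1 and informative.)

P[X ≥ 4] ≤ 5/26 ≈ 0.192308.


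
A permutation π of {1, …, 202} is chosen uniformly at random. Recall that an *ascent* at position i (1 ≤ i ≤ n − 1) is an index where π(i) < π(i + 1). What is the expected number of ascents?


Write X = Σ X_I over i = 1, …, 201, with X_I the indicator of one ascent.
There are 201 indicators.
For each fixed i, the pair (π(i), π(i+1)) is a uniformly random ordered pair of distinct values from {1, …, 202}; by symmetry P[π(i) < π(i+1)] = 1/2.
By linearity: E[X] = 201 · (1/2) = (202 − 1) · (1/2) = 201/2 ≈ 100.500.

E[X] = 201/2 = 100.500.


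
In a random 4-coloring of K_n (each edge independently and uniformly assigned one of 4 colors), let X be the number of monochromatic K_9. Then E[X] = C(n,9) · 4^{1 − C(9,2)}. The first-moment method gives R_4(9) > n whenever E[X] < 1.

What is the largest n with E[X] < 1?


We need C(n, 9) · 4^{1 − 36} < 1, i.e. C(n, 9) < 4^{36 − 1} = 1180591620717411303424.
Check values of n near the boundary:
  n = 912: C(912, 9) = 1156095740032081475120; 1156095740032081475120 < 1180591620717411303424? YES
  n = 913: C(913, 9) = 1167605542753639808390; 1167605542753639808390 < 1180591620717411303424? YES
  n = 914: C(914, 9) = 1179217089587653905932; 1179217089587653905932 < 1180591620717411303424? YES
  n = 915: C(915, 9) = 1190931166636537885130; 1190931166636537885130 < 1180591620717411303424? NO
The largest n with C(n, 9) < 1180591620717411303424 is n = 914 (where E[X] = 294804272396913476483/295147905179352825856 ≈ 0.9988357). Hence R_4(9) > 914, i.e. R_4(9) ≥ 915.

Largest n = 914; hence R_4(9) > 914.


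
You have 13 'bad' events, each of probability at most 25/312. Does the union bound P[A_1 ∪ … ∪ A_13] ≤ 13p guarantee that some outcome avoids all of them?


Union bound: P[∪_{i=1}^{13} A_i] ≤ Σ_i P[A_i] ≤ 13·p = 13·(25/312) = 25/24.
Numerically: 25/24 ≈ 1.04167.
Is 25/24 < 1? NO.
Since the bound 25/24 is ≥ 1, the union bound is uninformative here; it does NOT by itself certify existence.

13·p = 25/24 ≈ 1.04167; existence NOT certified by the union bound.


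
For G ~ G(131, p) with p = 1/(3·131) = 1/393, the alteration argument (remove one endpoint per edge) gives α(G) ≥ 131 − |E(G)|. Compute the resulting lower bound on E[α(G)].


E[|E(G)|] = C(131, 2)·p = 8515 · (1/393) = 65/3.
E[α(G)] ≥ n − E[|E(G)|] = 131 − 65/3 = 328/3.
Numerically: ≈ 109.333333.
(This is only a lower bound; the true E[α(G)] may be larger.)

E[α(G)] ≥ 328/3 ≈ 109.333333.


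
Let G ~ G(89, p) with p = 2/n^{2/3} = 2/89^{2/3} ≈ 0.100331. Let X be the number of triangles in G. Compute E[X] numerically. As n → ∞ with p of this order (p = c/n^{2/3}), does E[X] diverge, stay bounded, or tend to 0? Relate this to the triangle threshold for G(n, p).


Number of potential triangles: C(89, 3) = 113564.
Each occurs with probability p³ ≈ (0.100331)³ ≈ 1.00997349e-03.
By linearity: E[X] = C(89, 3)·p³ ≈ 113564 · 1.00997349e-03 ≈ 114.696629.
Since α = 2/3 < 1, p = c/n^{2/3} ≫ 1/n is above the triangle threshold p ~ 1/n. Asymptotically E[X] ~ (c³/6)·n^{3(1−α)} = (2³/6)·n^{1} → ∞; triangles are abundant w.h.p.

E[X] ≈ 114.696629; in regime p = Θ(1/n^{2/3}) E[X] diverges (above the triangle threshold p ~ 1/n).


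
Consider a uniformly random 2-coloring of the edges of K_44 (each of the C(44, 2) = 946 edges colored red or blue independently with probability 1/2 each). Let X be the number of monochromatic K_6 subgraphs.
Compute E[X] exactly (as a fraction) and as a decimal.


Let X = Σ_S X_S over the C(44, 6) = 7059052 subsets S of size 6, where X_S = 1 if the K_6 on S is monochromatic.
For a fixed S, the K_6 on S has C(6, 2) = 15 edges. P[all 15 edges red] = (1/2)^15, and likewise for blue, so P[monochromatic] = 2·(1/2)^15 = 2^{1 − 15} = 1/16384.
Summing: E[X] = C(44, 6) · 2^{1 − 15} = 7059052 · 1/16384 = 1764763/4096.
Numerically: E[X] ≈ 430.85034.

E[X] = C(44,6)·2^(1−C(6,2)) = 1764763/4096 ≈ 430.85034.


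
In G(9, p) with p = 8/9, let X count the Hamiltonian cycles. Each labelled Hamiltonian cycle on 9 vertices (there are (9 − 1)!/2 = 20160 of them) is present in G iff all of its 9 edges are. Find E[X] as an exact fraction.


K_9 has (9 − 1)!/2 = 20160 labelled Hamiltonian cycles.
For each such Hamiltonian cycle H, let X_H = 1 if all 9 edges of H are present in G. Then P[X_H = 1] = p^{9} = (8/9)^{9} = 134217728/387420489.
By linearity of expectation: E[X] = Σ_H E[X_H] = 20160 · p^{9} = 20160 · 134217728/387420489 = 300647710720/43046721.
Numerically: E[X] ≈ 6984.22.

E[X] = 20160 · (8/9)^{9} = 300647710720/43046721 ≈ 6984.22.


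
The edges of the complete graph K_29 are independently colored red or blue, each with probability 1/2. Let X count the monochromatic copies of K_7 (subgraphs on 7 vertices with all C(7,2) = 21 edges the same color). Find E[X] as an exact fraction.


Let X = Σ_S X_S over the C(29, 7) = 1560780 subsets S of size 7, where X_S = 1 if the K_7 on S is monochromatic.
For a fixed S, the K_7 on S has C(7, 2) = 21 edges. P[all 21 edges red] = (1/2)^21, and likewise for blue, so P[monochromatic] = 2·(1/2)^21 = 2^{1 − 21} = 1/1048576.
By linearity: E[X] = C(29, 7) · 2^{1 − 21} = 1560780 · 1/1048576 = 390195/262144.
Numerically: E[X] ≈ 1.4885.

E[X] = C(29,7)·2^(1−C(7,2)) = 390195/262144 ≈ 1.4885.


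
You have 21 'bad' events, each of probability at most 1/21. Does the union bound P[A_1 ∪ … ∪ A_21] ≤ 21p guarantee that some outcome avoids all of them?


Union bound: P[∪_{i=1}^{21} A_i] ≤ Σ_i P[A_i] ≤ 21·p = 21·(1/21) = 1.
Numerically: 1 ≈ 1.000000.
Is 1 < 1? NO.
Since the bound 1 is ≥ 1, the union bound is uninformative here; it does NOT by itself certify existence.

21·p = 1 ≈ 1.000000; existence NOT certified by the union bound.


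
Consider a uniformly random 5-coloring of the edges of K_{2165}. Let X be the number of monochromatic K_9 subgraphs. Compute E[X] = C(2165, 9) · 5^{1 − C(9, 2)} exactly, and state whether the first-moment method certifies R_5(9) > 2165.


E[X] = C(2165, 9) · 5^{1 − 36} = 2832220612024886803272630 · 5^{−35} = 2832220612024886803272630/2910383045673370361328125.
As a reduced fraction: E[X] = 566444122404977360654526/582076609134674072265625 ≈ 0.9731.
Is E[X] < 1? YES.
Since E[X] < 1, there exists a 5-coloring of K_{2165} with no monochromatic K_9; hence R_5(9) > 2165.

E[X] = 566444122404977360654526/582076609134674072265625 ≈ 0.9731; E[X] < 1, so R_5(9) > 2165.


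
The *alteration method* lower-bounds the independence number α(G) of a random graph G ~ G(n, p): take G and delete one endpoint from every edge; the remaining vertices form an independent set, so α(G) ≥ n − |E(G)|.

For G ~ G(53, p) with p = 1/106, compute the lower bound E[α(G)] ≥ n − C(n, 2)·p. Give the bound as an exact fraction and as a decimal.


E[|E(G)|] = C(53, 2)·p = 1378 · (1/106) = 13.
E[α(G)] ≥ n − E[|E(G)|] = 53 − 13 = 40.
Numerically: ≈ 40.000000.
(This is only a lower bound; the true E[α(G)] may be larger.)

E[α(G)] ≥ 40 ≈ 40.000000.


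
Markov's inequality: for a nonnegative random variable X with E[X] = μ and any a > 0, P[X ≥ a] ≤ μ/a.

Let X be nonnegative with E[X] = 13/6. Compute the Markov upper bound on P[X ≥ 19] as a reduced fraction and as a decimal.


μ = E[X] = 13/6, a = 19.
Markov: P[X ≥ 19] ≤ μ/a = (13/6)/19 = 13/114.
Numerically: ≈ 0.1140.
(Since a = 19 > μ = 2.1667, the bound 13/114 is < 1 and informative.)

P[X ≥ 19] ≤ 13/114 ≈ 0.1140.


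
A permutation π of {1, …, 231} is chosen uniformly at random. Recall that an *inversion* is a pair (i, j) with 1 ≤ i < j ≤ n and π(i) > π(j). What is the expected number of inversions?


Write X = Σ X_I over the C(231, 2) = 26565 pairs i < j, with X_I the indicator of one inversion.
There are 26565 indicators.
For each fixed pair i < j, the values π(i) and π(j) are two distinct elements of {1, …, 231} in uniformly random order; by symmetry P[π(i) > π(j)] = 1/2.
By linearity: E[X] = 26565 · (1/2) = C(231, 2) · (1/2) = 26565/2 = 26565/2 ≈ 13282.500.

E[X] = 26565/2 = 13282.500.


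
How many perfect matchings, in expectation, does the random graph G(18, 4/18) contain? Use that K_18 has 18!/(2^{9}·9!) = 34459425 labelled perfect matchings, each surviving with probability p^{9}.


K_18 has 18!/(2^{9}·9!) = 34459425 labelled perfect matchings.
For each such perfect matching H, let X_H = 1 if all 9 edges of H are present in G. Then P[X_H = 1] = p^{9} = (2/9)^{9} = 512/387420489.
By linearity of expectation: E[X] = Σ_H E[X_H] = 34459425 · p^{9} = 34459425 · 512/387420489 = 217817600/4782969.
Numerically: E[X] ≈ 45.54.

E[X] = 34459425 · (2/9)^{9} = 217817600/4782969 ≈ 45.54.


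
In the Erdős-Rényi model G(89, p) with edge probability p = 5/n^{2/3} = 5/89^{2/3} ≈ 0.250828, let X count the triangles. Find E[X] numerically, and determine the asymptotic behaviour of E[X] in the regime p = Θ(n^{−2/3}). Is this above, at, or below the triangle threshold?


Number of potential triangles: C(89, 3) = 113564.
Each occurs with probability p³ ≈ (0.250828)³ ≈ 1.57808358e-02.
By linearity: E[X] = C(89, 3)·p³ ≈ 113564 · 1.57808358e-02 ≈ 1792.134831.
Since α = 2/3 < 1, p = c/n^{2/3} ≫ 1/n is above the triangle threshold p ~ 1/n. Asymptotically E[X] ~ (c³/6)·n^{3(1−α)} = (5³/6)·n^{1} → ∞; triangles are abundant w.h.p.

E[X] ≈ 1792.134831; in regime p = Θ(1/n^{2/3}) E[X] diverges (above the triangle threshold p ~ 1/n).


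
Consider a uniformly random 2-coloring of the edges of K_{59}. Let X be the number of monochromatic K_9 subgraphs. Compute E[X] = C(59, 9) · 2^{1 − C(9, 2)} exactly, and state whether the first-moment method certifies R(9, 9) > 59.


E[X] = C(59, 9) · 2^{1 − 36} = 12565671261 · 2^{−35} = 12565671261/34359738368.
As a reduced fraction: E[X] = 12565671261/34359738368 ≈ 0.36571.
Is E[X] < 1? YES.
Since E[X] < 1, there exists a 2-coloring of K_{59} with no monochromatic K_9; hence R(9, 9) > 59.

E[X] = 12565671261/34359738368 ≈ 0.36571; E[X] < 1, so R(9, 9) > 59.


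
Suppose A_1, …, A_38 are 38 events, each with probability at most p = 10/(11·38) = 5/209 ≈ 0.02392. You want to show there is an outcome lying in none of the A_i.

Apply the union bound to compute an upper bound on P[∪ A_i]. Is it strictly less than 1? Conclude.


Union bound: P[∪_{i=1}^{38} A_i] ≤ Σ_i P[A_i] ≤ 38·p = 38·(5/209) = 10/11.
Numerically: 10/11 ≈ 0.90909.
Is 10/11 < 1? YES.
Since P[∪ A_i] ≤ 10/11 < 1, the complement has P[∩ A_i^c] ≥ 1 − 10/11 = 1/11 > 0, so some outcome avoids every A_i.

38·p = 10/11 ≈ 0.90909; existence CERTIFIED by the union bound.


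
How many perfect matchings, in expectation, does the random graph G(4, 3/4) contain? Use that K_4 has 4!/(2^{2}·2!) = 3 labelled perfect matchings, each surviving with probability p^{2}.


K_4 has 4!/(2^{2}·2!) = 3 labelled perfect matchings.
For each such perfect matching H, let X_H = 1 if all 2 edges of H are present in G. Then P[X_H = 1] = p^{2} = (3/4)^{2} = 9/16.
By linearity: E[X] = Σ_H E[X_H] = 3 · p^{2} = 3 · 9/16 = 27/16.
Numerically: E[X] ≈ 1.6875.

E[X] = 3 · (3/4)^{2} = 27/16 ≈ 1.6875.


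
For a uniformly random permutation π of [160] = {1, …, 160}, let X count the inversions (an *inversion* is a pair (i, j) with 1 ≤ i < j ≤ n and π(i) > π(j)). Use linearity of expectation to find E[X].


Write X = Σ X_I over the C(160, 2) = 12720 pairs i < j, with X_I the indicator of one inversion.
There are 12720 indicators.
For each fixed pair i < j, the values π(i) and π(j) are two distinct elements of {1, …, 160} in uniformly random order; by symmetry P[π(i) > π(j)] = 1/2.
By linearity: E[X] = 12720 · (1/2) = C(160, 2) · (1/2) = 12720/2 = 6360 ≈ 6360.000000.

E[X] = 6360 = 6360.000000.


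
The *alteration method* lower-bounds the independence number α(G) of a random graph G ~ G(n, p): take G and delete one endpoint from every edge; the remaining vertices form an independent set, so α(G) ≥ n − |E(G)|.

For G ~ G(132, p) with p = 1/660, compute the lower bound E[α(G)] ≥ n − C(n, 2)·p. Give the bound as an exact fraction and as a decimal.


E[|E(G)|] = C(132, 2)·p = 8646 · (1/660) = 131/10.
E[α(G)] ≥ n − E[|E(G)|] = 132 − 131/10 = 1189/10.
Numerically: ≈ 118.9000.
(This is only a lower bound; the true E[α(G)] may be larger.)

E[α(G)] ≥ 1189/10 ≈ 118.9000.


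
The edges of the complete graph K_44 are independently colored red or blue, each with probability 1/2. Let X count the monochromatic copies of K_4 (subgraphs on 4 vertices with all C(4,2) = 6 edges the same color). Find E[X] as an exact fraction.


Let X = Σ_S X_S over the C(44, 4) = 135751 subsets S of size 4, where X_S = 1 if the K_4 on S is monochromatic.
For a fixed S, the K_4 on S has C(4, 2) = 6 edges. P[all 6 edges red] = (1/2)^6, and likewise for blue, so P[monochromatic] = 2·(1/2)^6 = 2^{1 − 6} = 1/32.
Summing: E[X] = C(44, 4) · 2^{1 − 6} = 135751 · 1/32 = 135751/32.
Numerically: E[X] ≈ 4242.21875.

E[X] = C(44,4)·2^(1−C(4,2)) = 135751/32 ≈ 4242.21875.


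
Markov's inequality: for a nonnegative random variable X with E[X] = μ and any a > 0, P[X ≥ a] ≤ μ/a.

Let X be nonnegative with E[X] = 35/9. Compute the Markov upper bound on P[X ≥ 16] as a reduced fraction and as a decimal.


μ = E[X] = 35/9, a = 16.
Markov: P[X ≥ 16] ≤ μ/a = (35/9)/16 = 35/144.
Numerically: ≈ 0.24306.
(Since a = 16 > μ = 3.88889, the bound 35/144 is < 1 and informative.)

P[X ≥ 16] ≤ 35/144 ≈ 0.24306.


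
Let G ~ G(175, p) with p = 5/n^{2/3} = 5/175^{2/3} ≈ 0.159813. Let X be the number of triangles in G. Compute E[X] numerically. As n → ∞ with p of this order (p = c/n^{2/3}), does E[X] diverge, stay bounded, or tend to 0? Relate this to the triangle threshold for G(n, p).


Number of potential triangles: C(175, 3) = 877975.
Each occurs with probability p³ ≈ (0.159813)³ ≈ 4.08163265e-03.
By linearity: E[X] = C(175, 3)·p³ ≈ 877975 · 4.08163265e-03 ≈ 3583.571429.
Since α = 2/3 < 1, p = c/n^{2/3} ≫ 1/n is above the triangle threshold p ~ 1/n. Asymptotically E[X] ~ (c³/6)·n^{3(1−α)} = (5³/6)·n^{1} → ∞; triangles are abundant w.h.p.

E[X] ≈ 3583.571429; in regime p = Θ(1/n^{2/3}) E[X] diverges (above the triangle threshold p ~ 1/n).


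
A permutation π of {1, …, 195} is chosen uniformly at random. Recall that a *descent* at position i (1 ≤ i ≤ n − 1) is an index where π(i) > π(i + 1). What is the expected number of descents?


Write X = Σ X_I over i = 1, …, 194, with X_I the indicator of one descent.
There are 194 indicators.
For each fixed i, the pair (π(i), π(i+1)) is a uniformly random ordered pair of distinct values from {1, …, 195}; by symmetry P[π(i) > π(i+1)] = 1/2.
By linearity: E[X] = 194 · (1/2) = (195 − 1) · (1/2) = 97 ≈ 97.000000.

E[X] = 97 = 97.000000.


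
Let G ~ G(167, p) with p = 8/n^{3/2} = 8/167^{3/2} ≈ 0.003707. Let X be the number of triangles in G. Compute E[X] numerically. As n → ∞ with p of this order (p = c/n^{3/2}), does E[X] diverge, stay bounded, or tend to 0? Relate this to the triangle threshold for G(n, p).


Number of potential triangles: C(167, 3) = 762355.
Each occurs with probability p³ ≈ (0.003707)³ ≈ 5.093846e-08.
By linearity: E[X] = C(167, 3)·p³ ≈ 762355 · 5.093846e-08 ≈ 0.0388.
Since α = 3/2 > 1, p = c/n^{3/2} = o(1/n) is below the triangle threshold p ~ 1/n. Asymptotically E[X] ~ (c³/6)·n^{3(1−α)} = (8³/6)·n^{-1.5} → 0, so by Markov's inequality G has no triangles w.h.p.

E[X] ≈ 0.0388; in regime p = Θ(1/n^{3/2}) E[X] tends to 0 (below the triangle threshold p ~ 1/n).


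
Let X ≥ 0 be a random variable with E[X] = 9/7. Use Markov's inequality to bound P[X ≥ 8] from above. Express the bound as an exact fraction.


μ = E[X] = 9/7, a = 8.
Markov: P[X ≥ 8] ≤ μ/a = (9/7)/8 = 9/56.
Numerically: ≈ 0.161.
(Since a = 8 > μ = 1.286, the bound 9/56 is < 1 and informative.)

P[X ≥ 8] ≤ 9/56 ≈ 0.161.


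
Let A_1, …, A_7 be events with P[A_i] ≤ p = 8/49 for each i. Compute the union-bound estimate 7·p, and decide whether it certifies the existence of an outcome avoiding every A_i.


Union bound: P[∪_{i=1}^{7} A_i] ≤ Σ_i P[A_i] ≤ 7·p = 7·(8/49) = 8/7.
Numerically: 8/7 ≈ 1.143.
Is 8/7 < 1? NO.
Since the bound 8/7 is ≥ 1, the union bound is uninformative here; it does NOT by itself certify existence.

7·p = 8/7 ≈ 1.143; existence NOT certified by the union bound.


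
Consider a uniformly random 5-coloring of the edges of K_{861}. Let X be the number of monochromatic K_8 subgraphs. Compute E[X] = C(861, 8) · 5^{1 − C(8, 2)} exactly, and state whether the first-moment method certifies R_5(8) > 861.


E[X] = C(861, 8) · 5^{1 − 28} = 7250034996615275865 · 5^{−27} = 7250034996615275865/7450580596923828125.
As a reduced fraction: E[X] = 1450006999323055173/1490116119384765625 ≈ 0.9731.
Is E[X] < 1? YES.
Since E[X] < 1, there exists a 5-coloring of K_{861} with no monochromatic K_8; hence R_5(8) > 861.

E[X] = 1450006999323055173/1490116119384765625 ≈ 0.9731; E[X] < 1, so R_5(8) > 861.


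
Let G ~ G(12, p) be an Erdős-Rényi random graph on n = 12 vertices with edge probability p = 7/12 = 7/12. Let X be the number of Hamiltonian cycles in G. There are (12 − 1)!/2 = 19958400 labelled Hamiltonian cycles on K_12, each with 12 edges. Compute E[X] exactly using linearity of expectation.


K_12 has (12 − 1)!/2 = 19958400 labelled Hamiltonian cycles.
For each such Hamiltonian cycle H, let X_H = 1 if all 12 edges of H are present in G. Then P[X_H = 1] = p^{12} = (7/12)^{12} = 13841287201/8916100448256.
By linearity: E[X] = Σ_H E[X_H] = 19958400 · p^{12} = 19958400 · 13841287201/8916100448256 = 26644477861925/859963392.
Numerically: E[X] ≈ 30983.

E[X] = 19958400 · (7/12)^{12} = 26644477861925/859963392 ≈ 30983.


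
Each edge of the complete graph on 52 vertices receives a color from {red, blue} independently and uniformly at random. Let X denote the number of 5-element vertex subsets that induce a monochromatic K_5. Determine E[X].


Let X = Σ_S X_S over the C(52, 5) = 2598960 subsets S of size 5, where X_S = 1 if the K_5 on S is monochromatic.
For a fixed S, the K_5 on S has C(5, 2) = 10 edges. P[all 10 edges red] = (1/2)^10, and likewise for blue, so P[monochromatic] = 2·(1/2)^10 = 2^{1 − 10} = 1/512.
Summing: E[X] = C(52, 5) · 2^{1 − 10} = 2598960 · 1/512 = 162435/32.
Numerically: E[X] ≈ 5076.0938.

E[X] = C(52,5)·2^(1−C(5,2)) = 162435/32 ≈ 5076.0938.


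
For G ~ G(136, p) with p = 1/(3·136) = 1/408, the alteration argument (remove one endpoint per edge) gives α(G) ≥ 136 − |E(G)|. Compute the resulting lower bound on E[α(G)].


E[|E(G)|] = C(136, 2)·p = 9180 · (1/408) = 45/2.
E[α(G)] ≥ n − E[|E(G)|] = 136 − 45/2 = 227/2.
Numerically: ≈ 113.50000.
(This is only a lower bound; the true E[α(G)] may be larger.)

E[α(G)] ≥ 227/2 ≈ 113.50000.


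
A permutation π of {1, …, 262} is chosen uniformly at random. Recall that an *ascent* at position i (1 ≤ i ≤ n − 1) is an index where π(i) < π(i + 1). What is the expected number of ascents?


Write X = Σ X_I over i = 1, …, 261, with X_I the indicator of one ascent.
There are 261 indicators.
For each fixed i, the pair (π(i), π(i+1)) is a uniformly random ordered pair of distinct values from {1, …, 262}; by symmetry P[π(i) < π(i+1)] = 1/2.
By linearity: E[X] = 261 · (1/2) = (262 − 1) · (1/2) = 261/2 ≈ 130.500.

E[X] = 261/2 = 130.500.


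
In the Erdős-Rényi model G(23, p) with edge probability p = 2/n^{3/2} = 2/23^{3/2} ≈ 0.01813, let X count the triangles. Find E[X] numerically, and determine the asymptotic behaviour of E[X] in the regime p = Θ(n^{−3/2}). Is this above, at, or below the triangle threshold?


Number of potential triangles: C(23, 3) = 1771.
Each occurs with probability p³ ≈ (0.01813)³ ≈ 5.960940e-06.
By linearity: E[X] = C(23, 3)·p³ ≈ 1771 · 5.960940e-06 ≈ 0.0106.
Since α = 3/2 > 1, p = c/n^{3/2} = o(1/n) is below the triangle threshold p ~ 1/n. Asymptotically E[X] ~ (c³/6)·n^{3(1−α)} = (2³/6)·n^{-1.5} → 0, so by Markov's inequality G has no triangles w.h.p.

E[X] ≈ 0.0106; in regime p = Θ(1/n^{3/2}) E[X] tends to 0 (below the triangle threshold p ~ 1/n).


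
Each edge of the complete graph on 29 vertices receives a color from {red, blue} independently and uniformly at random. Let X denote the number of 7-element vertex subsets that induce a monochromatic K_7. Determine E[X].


Let X = Σ_S X_S over the C(29, 7) = 1560780 subsets S of size 7, where X_S = 1 if the K_7 on S is monochromatic.
For a fixed S, the K_7 on S has C(7, 2) = 21 edges. P[all 21 edges red] = (1/2)^21, and likewise for blue, so P[monochromatic] = 2·(1/2)^21 = 2^{1 − 21} = 1/1048576.
By linearity of expectation: E[X] = C(29, 7) · 2^{1 − 21} = 1560780 · 1/1048576 = 390195/262144.
Numerically: E[X] ≈ 1.48848.

E[X] = C(29,7)·2^(1−C(7,2)) = 390195/262144 ≈ 1.48848.
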